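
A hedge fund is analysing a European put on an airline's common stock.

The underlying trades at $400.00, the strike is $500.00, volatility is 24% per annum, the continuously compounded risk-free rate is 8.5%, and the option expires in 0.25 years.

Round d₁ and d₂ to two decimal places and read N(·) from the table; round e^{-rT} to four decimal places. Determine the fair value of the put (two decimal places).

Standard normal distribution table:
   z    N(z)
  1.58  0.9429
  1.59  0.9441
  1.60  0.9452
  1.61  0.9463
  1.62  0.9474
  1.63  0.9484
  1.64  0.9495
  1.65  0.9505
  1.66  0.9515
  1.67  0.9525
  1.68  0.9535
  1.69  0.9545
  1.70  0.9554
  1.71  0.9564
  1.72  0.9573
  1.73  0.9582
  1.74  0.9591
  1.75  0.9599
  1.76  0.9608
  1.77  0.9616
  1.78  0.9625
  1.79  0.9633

σ√T = 0.24·√0.25 = 0.1200
ln(S/K) + (r + σ²/2)T = ln(400/500) + (0.085 + 0.24²/2)·0.25 = -0.2231 + 0.0285 = -0.1947
d₁ = -0.1947 / 0.1200 = -1.6224 which rounds to -1.62
d₂ = d₁ − σ√T = -1.6224 − 0.1200 = -1.7424 which rounds to -1.74
exp(−rT) = exp(−0.085·0.25) = 0.9790
N(−d₂) = N(1.74) = 0.9591;  N(−d₁) = N(1.62) = 0.9474
P = 500·0.9790·0.9591 − 400·0.9474 = 469.4794 − 378.9600 = 90.5194

$90.52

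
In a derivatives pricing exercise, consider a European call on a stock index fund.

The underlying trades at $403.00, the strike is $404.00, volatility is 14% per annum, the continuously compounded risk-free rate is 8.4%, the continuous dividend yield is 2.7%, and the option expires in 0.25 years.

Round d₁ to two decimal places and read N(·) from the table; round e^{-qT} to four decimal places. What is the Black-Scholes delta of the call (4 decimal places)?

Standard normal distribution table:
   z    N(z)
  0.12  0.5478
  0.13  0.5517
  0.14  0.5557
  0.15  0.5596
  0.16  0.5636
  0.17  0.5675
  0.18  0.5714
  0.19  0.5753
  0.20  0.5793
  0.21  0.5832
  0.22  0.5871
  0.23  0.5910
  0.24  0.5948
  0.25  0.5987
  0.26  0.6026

0.5754

T = 0.25;  σ√T = 0.0700
d₁ = [ln(403/404) + (0.084 − 0.027 + ½·0.14²)·0.25] / (σ√T) = (-0.0025 + 0.0167) / 0.0700 = 0.2032 ⇒ 0.20
N(d₁) = N(0.20) = 0.5793
Δ_call = e^(−qT)·N(d₁) = 0.9933·0.5793 = 0.5754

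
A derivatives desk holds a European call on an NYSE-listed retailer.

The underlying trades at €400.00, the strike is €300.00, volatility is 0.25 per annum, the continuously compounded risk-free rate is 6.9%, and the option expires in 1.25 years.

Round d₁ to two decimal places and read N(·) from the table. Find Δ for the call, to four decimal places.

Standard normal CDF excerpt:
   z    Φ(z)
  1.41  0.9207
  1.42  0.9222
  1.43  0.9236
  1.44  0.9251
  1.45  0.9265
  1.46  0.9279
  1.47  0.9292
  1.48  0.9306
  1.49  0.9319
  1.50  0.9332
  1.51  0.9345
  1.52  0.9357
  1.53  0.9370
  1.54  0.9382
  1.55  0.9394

0.9306

σ√T = 0.25 × 1.1180 = 0.2795
d₁ = [ln(400/300) + (0.069 + ½·0.25²)·1.25] / (σ√T) = (0.2877 + 0.1253) / 0.2795 = 1.4776 ⇒ 1.48
N(d₁) = N(1.48) = 0.9306
Δ_call = N(d₁) = 0.9306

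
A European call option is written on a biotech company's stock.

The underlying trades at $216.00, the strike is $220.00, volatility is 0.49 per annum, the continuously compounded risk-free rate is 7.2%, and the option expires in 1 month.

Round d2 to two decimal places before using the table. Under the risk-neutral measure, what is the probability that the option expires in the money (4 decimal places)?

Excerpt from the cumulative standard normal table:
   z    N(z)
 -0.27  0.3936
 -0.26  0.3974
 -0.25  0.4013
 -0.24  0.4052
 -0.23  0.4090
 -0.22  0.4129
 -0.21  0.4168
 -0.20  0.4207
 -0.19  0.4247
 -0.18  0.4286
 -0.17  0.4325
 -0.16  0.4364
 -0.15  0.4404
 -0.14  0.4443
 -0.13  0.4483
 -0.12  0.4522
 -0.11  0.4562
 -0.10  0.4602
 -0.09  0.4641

σ√T = 0.49·√0.08333 = 0.1415
d₁ = [ln(216/220) + (0.072 + ½·0.49²)·0.08333] / (σ√T) = (-0.0183 + 0.0160) / 0.1415 = -0.0166 ⇒ -0.02
d₂ = -0.0166 − 0.1415 = -0.1580 ⇒ -0.16
Risk-neutral Pr[S_T > K] = N(d₂) = N(-0.16) = 0.4364

0.4364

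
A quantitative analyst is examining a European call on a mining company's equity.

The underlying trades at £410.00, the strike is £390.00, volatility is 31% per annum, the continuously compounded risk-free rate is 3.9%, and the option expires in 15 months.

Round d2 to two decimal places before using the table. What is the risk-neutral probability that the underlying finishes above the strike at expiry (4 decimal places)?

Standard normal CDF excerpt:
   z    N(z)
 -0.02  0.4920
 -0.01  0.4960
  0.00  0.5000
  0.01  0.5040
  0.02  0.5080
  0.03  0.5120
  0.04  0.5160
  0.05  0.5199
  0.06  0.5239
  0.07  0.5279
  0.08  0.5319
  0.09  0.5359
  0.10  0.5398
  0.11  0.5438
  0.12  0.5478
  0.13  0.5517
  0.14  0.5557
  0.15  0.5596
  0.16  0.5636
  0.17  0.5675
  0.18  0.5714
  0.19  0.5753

σ√T = 0.31 × 1.1180 = 0.3466
d₁ = [ln(410/390) + (0.039 + 0.31²/2)·1.25] / 0.3466 = [0.0500 + 0.1088] / 0.3466 = 0.4582 which rounds to 0.46
d₂ = d₁ − σ√T = 0.4582 − 0.3466 = 0.1117 which rounds to 0.11
Pr(exercise) under Q = N(d₂) = 0.5438

0.5438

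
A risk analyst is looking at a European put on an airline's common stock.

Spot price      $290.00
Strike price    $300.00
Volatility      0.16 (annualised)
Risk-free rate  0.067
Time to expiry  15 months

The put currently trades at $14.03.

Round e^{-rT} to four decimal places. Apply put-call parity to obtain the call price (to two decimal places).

e^(−rT) = e^(−0.067·1.25) = 0.9197
Put-call parity: C − P = S − K·e^(−rT) = 290 − 300·0.9197 = 290 − 275.9100 = 14.0900
C = P + (C − P) = 14.03 + (14.0900) = 28.1200

$28.12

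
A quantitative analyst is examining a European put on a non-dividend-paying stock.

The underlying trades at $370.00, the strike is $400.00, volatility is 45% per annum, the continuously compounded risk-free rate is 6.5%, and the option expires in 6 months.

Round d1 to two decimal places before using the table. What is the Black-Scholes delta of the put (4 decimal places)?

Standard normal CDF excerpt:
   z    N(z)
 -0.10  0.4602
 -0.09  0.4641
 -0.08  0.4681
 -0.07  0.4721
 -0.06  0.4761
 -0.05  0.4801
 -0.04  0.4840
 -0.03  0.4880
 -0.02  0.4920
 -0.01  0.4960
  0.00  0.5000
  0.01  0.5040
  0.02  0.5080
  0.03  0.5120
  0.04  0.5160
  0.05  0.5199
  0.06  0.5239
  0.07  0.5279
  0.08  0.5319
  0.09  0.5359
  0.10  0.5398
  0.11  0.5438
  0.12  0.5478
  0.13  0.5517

σ√T = 0.45·√0.5 = 0.3182
d₁ = [ln(370/400) + (0.065 + 0.45²/2)·0.5] / 0.3182 = [-0.0780 + 0.0831] / 0.3182 = 0.0162 which rounds to 0.02
N(d₁) = N(0.02) = 0.5080
Δ_put = N(d₁) − 1 = 0.5080 − 1 = -0.4920

-0.4920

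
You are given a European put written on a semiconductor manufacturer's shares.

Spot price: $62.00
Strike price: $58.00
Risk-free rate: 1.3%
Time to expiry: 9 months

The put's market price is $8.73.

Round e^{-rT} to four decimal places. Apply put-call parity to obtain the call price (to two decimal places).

exp(−rT) = exp(−0.013·0.75) = 0.9903
Put-call parity: C − P = S − K·e^(−rT) = 62 − 58·0.9903 = 62 − 57.4374 = 4.5626
C = P + (C − P) = 8.73 + (4.5626) = 13.2926

$13.29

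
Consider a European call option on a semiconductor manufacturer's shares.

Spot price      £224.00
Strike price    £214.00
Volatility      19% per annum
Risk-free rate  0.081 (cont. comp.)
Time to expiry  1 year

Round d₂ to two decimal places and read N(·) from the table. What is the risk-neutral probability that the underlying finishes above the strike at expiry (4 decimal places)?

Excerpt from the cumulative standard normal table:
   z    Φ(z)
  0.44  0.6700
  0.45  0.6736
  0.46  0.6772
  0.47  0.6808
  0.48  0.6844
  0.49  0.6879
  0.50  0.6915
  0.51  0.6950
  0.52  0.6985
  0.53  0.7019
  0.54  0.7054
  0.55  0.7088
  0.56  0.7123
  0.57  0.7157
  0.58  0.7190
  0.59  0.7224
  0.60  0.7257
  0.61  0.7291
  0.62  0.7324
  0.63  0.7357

T = 1;  σ√T = 0.1900
d₁ = [ln(224/214) + (0.081 + ½·0.19²)·1] / (σ√T) = (0.0457 + 0.0990) / 0.1900 = 0.7617 ⇒ 0.76
d₂ = 0.7617 − 0.1900 = 0.5717 ⇒ 0.57
Pr(exercise) under Q = N(d₂) = 0.7157

0.7157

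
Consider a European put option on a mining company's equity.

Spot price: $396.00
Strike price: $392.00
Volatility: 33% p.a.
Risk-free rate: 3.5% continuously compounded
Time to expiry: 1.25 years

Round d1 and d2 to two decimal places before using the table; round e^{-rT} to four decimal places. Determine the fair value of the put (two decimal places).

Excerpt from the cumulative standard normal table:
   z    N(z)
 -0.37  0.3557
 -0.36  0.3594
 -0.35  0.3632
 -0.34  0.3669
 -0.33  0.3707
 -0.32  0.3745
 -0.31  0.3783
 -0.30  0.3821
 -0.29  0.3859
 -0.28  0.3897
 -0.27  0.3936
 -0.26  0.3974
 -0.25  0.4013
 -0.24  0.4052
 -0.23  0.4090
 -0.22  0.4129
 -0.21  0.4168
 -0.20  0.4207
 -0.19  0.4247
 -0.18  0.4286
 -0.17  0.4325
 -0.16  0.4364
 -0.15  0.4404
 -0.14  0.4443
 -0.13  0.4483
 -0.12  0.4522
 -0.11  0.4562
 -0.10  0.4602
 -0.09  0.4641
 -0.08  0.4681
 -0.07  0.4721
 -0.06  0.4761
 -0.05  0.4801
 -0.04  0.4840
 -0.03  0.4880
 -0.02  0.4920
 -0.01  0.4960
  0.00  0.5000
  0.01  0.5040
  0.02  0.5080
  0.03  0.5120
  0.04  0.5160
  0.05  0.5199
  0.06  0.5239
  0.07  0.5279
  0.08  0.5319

σ√T = 0.33·√1.25 = 0.3690
d₁ = [ln(396/392) + (0.035 + ½·0.33²)·1.25] / (σ√T) = (0.0102 + 0.1118) / 0.3690 = 0.3306 which rounds to 0.33
d₂ = 0.3306 − 0.3690 = -0.0384 which rounds to -0.04
e^(−rT) = e^(−0.035·1.25) = 0.9572
P = 392·0.9572·N(0.04) − 396·N(-0.33) = 392·0.9572·0.5160 − 396·0.3707 = 193.6148 − 146.7972 = 46.8176

$46.82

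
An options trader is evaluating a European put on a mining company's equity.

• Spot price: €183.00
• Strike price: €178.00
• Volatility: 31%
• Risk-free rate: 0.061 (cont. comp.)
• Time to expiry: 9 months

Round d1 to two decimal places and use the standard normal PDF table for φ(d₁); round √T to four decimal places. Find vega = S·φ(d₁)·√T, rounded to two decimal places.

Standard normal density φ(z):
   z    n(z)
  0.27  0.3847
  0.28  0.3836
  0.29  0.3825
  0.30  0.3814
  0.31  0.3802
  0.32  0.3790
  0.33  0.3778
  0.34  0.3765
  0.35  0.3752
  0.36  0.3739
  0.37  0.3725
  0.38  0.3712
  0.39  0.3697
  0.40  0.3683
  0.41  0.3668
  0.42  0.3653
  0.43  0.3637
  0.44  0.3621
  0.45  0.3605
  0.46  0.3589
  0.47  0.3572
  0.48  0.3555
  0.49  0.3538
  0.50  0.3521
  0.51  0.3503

58.13

σ√T = 0.31·√0.75 = 0.2685
ln(S/K) + (r + σ²/2)T = ln(183/178) + (0.061 + 0.31²/2)·0.75 = 0.0277 + 0.0818 = 0.1095
d₁ = 0.1095 / 0.2685 = 0.4078 ⇒ 0.41
√T = √0.75 = 0.8660
φ(d₁) = φ(0.41) = 0.3668
vega = S·φ(d₁)·√T = 183·0.3668·0.8660 = 58.1297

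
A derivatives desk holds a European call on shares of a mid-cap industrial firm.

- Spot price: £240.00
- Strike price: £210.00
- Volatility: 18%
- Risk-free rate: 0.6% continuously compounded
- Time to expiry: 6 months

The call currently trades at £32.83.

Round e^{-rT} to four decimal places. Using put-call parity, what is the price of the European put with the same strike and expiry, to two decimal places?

exp(−rT) = exp(−0.006·0.5) = 0.9970
Put-call parity: C − P = S − K·e^(−rT) = 240 − 210·0.9970 = 240 − 209.3700 = 30.6300
P = C − (C − P) = 32.83 − (30.6300) = 2.2000

£2.20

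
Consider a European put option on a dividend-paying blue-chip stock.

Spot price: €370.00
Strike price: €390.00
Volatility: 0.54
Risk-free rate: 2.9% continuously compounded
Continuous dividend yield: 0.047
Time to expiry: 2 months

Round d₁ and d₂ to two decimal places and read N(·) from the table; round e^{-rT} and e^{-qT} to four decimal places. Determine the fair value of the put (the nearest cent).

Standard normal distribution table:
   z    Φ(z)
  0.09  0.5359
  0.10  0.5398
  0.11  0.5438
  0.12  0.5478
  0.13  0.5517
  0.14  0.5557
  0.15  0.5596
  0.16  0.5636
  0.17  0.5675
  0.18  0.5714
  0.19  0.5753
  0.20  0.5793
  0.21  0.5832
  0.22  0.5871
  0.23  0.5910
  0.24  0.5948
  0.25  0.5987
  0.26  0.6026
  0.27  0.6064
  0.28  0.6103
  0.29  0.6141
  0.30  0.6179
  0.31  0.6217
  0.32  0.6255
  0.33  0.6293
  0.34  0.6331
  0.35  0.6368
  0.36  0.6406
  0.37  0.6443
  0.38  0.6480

€44.63

σ√T = 0.54 × 0.4082 = 0.2205
ln(S/K) + (r − q + σ²/2)T = ln(370/390) + (0.029 − 0.047 + 0.54²/2)·0.1667 = -0.0526 + 0.0213 = -0.0313
d₁ = -0.0313 / 0.2205 = -0.1422 ≈ -0.14
d₂ = d₁ − σ√T = -0.1422 − 0.2205 = -0.3626 ≈ -0.36
exp(−qT) = exp(−0.047·0.1667) = 0.9922;  exp(−rT) = exp(−0.029·0.1667) = 0.9952
P = 390·0.9952·N(0.36) − 370·0.9922·N(0.14) = 390·0.9952·0.6406 − 370·0.9922·0.5557 = 248.6348 − 204.0052 = 44.6295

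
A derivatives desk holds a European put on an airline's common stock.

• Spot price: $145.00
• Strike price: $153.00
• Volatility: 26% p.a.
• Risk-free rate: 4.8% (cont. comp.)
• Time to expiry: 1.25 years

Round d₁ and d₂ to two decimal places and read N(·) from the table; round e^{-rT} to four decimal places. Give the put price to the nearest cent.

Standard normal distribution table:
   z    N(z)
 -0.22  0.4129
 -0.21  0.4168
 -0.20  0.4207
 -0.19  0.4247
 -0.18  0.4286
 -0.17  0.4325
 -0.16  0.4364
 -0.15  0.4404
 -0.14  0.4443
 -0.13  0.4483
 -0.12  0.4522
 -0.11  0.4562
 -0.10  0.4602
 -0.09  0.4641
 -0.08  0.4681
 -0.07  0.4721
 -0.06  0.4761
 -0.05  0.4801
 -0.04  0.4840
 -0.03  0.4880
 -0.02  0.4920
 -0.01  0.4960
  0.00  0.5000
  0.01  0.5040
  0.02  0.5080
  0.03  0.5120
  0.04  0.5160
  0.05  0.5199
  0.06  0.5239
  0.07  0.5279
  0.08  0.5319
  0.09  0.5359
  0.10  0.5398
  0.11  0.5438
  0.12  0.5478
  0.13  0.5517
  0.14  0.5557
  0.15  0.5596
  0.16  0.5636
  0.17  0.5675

$16.22

σ√T = 0.26 × 1.1180 = 0.2907
d₁ = [ln(145/153) + (0.048 + 0.26²/2)·1.25] / 0.2907 = [-0.0537 + 0.1023] / 0.2907 = 0.1670 ≈ 0.17
d₂ = d₁ − σ√T = 0.1670 − 0.2907 = -0.1237 ≈ -0.12
exp(−rT) = exp(−0.048·1.25) = 0.9418
N(−d₂) = N(0.12) = 0.5478;  N(−d₁) = N(-0.17) = 0.4325
P = 153·0.9418·0.5478 − 145·0.4325 = 78.9355 − 62.7125 = 16.2230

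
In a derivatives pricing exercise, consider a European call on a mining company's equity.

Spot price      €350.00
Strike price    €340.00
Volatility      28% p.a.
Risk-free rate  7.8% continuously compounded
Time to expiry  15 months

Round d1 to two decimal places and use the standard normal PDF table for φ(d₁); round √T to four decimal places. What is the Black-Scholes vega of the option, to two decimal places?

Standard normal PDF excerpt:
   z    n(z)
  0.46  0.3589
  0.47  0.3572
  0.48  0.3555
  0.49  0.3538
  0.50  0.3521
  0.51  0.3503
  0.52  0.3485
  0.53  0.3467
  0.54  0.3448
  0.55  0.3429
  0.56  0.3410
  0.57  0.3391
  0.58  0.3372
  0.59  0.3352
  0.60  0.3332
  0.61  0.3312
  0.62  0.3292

133.43

σ√T = 0.28·√1.25 = 0.3130
d₁ = [ln(350/340) + (0.078 + ½·0.28²)·1.25] / (σ√T) = (0.0290 + 0.1465) / 0.3130 = 0.5606 ≈ 0.56
√T = √1.25 = 1.1180
φ(d₁) = φ(0.56) = 0.3410
vega = S·φ(d₁)·√T = 350·0.3410·1.1180 = 133.4333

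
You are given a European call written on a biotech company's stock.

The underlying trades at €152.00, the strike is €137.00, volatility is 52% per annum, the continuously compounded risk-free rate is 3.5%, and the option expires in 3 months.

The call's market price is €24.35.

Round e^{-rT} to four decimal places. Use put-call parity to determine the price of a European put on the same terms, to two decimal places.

€8.16

e^(−rT) = e^(−0.035·0.25) = 0.9913
Put-call parity: C − P = S − K·e^(−rT) = 152 − 137·0.9913 = 152 − 135.8081 = 16.1919
P = C − (C − P) = 24.35 − (16.1919) = 8.1581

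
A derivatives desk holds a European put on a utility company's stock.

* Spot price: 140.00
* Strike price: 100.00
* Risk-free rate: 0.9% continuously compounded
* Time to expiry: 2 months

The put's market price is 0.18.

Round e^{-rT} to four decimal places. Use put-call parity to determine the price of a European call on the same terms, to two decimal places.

exp(−rT) = exp(−0.009·0.1667) = 0.9985
Put-call parity: C − P = S − K·e^(−rT) = 140 − 100·0.9985 = 140 − 99.8500 = 40.1500
C = P + (C − P) = 0.18 + (40.1500) = 40.3300

40.33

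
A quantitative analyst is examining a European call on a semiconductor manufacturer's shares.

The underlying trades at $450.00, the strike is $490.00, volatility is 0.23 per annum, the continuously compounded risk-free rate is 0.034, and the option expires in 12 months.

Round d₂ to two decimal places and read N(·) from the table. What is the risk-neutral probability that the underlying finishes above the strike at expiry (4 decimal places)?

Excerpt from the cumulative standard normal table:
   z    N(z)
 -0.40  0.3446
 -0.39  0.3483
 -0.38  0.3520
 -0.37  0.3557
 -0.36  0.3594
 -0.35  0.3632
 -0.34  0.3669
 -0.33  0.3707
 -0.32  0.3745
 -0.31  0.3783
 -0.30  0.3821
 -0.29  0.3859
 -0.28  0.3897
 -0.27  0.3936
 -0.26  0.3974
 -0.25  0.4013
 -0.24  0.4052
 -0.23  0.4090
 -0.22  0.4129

σ√T = 0.23 × 1.0000 = 0.2300
d₁ = [ln(450/490) + (0.034 + 0.23²/2)·1] / 0.2300 = [-0.0852 + 0.0605] / 0.2300 = -0.1074 ⇒ -0.11
d₂ = d₁ − σ√T = -0.1074 − 0.2300 = -0.3374 ⇒ -0.34
Pr(exercise) under Q = N(d₂) = 0.3669

0.3669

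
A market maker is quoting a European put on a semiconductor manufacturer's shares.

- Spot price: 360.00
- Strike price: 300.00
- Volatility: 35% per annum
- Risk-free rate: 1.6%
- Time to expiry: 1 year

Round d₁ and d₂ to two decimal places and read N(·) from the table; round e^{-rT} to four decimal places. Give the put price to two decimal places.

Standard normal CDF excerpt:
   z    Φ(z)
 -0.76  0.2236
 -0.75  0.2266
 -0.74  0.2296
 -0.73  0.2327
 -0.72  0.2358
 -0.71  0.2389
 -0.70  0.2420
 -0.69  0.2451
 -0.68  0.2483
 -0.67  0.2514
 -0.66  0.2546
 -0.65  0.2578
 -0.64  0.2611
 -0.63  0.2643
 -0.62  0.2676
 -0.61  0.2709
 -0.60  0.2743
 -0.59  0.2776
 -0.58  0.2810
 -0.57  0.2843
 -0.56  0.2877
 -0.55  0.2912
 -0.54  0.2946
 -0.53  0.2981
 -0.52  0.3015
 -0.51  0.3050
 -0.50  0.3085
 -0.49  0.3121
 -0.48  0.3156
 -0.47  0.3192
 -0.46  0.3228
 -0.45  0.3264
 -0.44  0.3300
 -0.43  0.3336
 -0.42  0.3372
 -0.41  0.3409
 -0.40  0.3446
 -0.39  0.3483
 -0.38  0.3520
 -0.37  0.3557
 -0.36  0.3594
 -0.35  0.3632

σ√T = 0.35 × 1.0000 = 0.3500
d₁ = [ln(360/300) + (0.016 + 0.35²/2)·1] / 0.3500 = [0.1823 + 0.0772] / 0.3500 = 0.7416 → 0.74
d₂ = d₁ − σ√T = 0.7416 − 0.3500 = 0.3916 → 0.39
e^(−rT) = e^(−0.016·1) = 0.9841
P = 300·0.9841·N(-0.39) − 360·N(-0.74) = 300·0.9841·0.3483 − 360·0.2296 = 102.8286 − 82.6560 = 20.1726

20.17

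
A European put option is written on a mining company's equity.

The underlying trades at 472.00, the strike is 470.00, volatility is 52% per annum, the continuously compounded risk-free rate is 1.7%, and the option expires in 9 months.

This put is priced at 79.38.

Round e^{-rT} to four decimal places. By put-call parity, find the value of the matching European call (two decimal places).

87.35

exp(−rT) = exp(−0.017·0.75) = 0.9873
Put-call parity: C − P = S − K·e^(−rT) = 472 − 470·0.9873 = 472 − 464.0310 = 7.9690
C = P + (C − P) = 79.38 + (7.9690) = 87.3490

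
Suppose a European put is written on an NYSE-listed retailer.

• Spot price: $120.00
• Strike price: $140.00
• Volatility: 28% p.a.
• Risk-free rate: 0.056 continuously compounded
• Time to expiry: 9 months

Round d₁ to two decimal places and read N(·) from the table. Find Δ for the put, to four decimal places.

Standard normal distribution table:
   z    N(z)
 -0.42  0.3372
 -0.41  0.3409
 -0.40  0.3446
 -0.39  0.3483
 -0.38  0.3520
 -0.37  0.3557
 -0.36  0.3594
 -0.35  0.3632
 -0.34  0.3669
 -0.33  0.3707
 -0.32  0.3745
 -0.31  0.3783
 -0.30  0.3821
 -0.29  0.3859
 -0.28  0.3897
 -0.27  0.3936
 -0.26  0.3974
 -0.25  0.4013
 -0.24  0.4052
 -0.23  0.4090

-0.6331

σ√T = 0.28·√0.75 = 0.2425
d₁ = [ln(120/140) + (0.056 + ½·0.28²)·0.75] / (σ√T) = (-0.1542 + 0.0714) / 0.2425 = -0.3413 → -0.34
N(d₁) = N(-0.34) = 0.3669
Δ_put = N(d₁) − 1 = 0.3669 − 1 = -0.6331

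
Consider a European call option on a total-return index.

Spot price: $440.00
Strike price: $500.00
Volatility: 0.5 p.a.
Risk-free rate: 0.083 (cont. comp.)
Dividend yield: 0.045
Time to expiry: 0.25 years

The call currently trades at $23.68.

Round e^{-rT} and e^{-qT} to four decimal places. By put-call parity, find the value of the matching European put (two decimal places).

$78.36

e^(−qT) = e^(−0.045·0.25) = 0.9888;  e^(−rT) = e^(−0.083·0.25) = 0.9795
Put-call parity: C − P = S·e^(−qT) − K·e^(−rT) = 440·0.9888 − 500·0.9795 = 435.0720 − 489.7500 = -54.6780
P = C − (C − P) = 23.68 − (-54.6780) = 78.3580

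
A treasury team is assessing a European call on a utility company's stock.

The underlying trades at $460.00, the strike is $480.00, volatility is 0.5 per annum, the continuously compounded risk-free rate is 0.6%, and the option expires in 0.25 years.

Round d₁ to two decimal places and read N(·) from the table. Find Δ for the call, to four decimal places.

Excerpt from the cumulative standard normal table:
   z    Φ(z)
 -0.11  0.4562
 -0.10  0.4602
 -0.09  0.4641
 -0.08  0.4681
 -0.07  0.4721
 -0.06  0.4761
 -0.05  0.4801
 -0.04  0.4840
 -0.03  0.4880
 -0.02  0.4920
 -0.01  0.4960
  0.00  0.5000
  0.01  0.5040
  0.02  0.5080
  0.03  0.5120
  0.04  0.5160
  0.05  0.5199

T = 0.25;  σ√T = 0.2500
ln(S/K) + (r + σ²/2)T = ln(460/480) + (0.006 + 0.5²/2)·0.25 = -0.0426 + 0.0328 = -0.0098
d₁ = -0.0098 / 0.2500 = -0.0392 → -0.04
N(d₁) = N(-0.04) = 0.4840
Δ_call = N(d₁) = 0.4840

0.4840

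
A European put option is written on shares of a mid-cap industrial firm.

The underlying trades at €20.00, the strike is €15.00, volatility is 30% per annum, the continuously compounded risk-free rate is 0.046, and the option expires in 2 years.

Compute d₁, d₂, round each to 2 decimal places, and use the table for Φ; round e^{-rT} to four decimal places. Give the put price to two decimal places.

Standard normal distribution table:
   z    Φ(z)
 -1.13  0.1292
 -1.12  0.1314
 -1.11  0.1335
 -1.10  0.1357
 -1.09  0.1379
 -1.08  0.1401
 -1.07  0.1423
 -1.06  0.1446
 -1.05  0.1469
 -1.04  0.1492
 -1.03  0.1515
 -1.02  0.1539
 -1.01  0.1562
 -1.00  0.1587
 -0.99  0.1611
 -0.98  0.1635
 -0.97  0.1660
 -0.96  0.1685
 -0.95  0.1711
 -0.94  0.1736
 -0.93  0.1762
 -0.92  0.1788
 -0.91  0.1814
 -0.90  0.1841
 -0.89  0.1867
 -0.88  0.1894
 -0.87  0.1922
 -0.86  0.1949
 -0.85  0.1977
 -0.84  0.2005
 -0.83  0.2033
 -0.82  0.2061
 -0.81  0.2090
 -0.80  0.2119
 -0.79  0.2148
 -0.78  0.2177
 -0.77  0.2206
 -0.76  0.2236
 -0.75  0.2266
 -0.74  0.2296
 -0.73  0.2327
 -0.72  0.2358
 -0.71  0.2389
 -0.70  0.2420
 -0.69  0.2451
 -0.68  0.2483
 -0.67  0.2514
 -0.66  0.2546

€0.73

T = 2;  σ√T = 0.4243
ln(S/K) + (r + σ²/2)T = ln(20/15) + (0.046 + 0.3²/2)·2 = 0.2877 + 0.1820 = 0.4697
d₁ = 0.4697 / 0.4243 = 1.1071 which rounds to 1.11
d₂ = d₁ − σ√T = 1.1071 − 0.4243 = 0.6828 which rounds to 0.68
e^(−rT) = e^(−0.046·2) = 0.9121
N(−d₂) = N(-0.68) = 0.2483;  N(−d₁) = N(-1.11) = 0.1335
P = 15·0.9121·0.2483 − 20·0.1335 = 3.3971 − 2.6700 = 0.7271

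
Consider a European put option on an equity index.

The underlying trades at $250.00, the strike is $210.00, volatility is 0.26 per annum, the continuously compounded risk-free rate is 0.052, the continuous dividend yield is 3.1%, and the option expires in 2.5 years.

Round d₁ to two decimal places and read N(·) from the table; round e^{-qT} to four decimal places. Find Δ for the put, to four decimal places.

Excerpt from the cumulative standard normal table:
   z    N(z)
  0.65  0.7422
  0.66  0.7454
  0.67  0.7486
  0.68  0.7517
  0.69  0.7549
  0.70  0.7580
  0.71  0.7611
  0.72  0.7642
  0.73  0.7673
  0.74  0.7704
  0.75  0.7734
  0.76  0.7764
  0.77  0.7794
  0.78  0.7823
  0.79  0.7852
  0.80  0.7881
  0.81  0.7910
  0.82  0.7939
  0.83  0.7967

-0.2069

T = 2.5;  σ√T = 0.4111
d₁ = [ln(250/210) + (0.052 − 0.031 + 0.26²/2)·2.5] / 0.4111 = [0.1744 + 0.1370] / 0.4111 = 0.7574 ⇒ 0.76
N(d₁) = N(0.76) = 0.7764
Δ_put = e^(−qT)·(N(d₁) − 1) = 0.9254·(0.7764 − 1) = -0.2069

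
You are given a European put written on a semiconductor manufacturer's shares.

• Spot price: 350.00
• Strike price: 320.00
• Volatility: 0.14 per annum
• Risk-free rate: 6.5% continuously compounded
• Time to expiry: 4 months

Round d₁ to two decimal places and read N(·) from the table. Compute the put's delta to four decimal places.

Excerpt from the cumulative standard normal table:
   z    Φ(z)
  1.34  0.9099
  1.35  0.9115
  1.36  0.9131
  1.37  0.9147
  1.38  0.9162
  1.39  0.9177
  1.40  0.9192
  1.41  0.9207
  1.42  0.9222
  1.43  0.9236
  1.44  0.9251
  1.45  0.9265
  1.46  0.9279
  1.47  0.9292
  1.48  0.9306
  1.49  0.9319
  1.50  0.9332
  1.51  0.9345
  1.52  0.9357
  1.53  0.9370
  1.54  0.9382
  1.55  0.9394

σ√T = 0.14 × 0.5774 = 0.0808
d₁ = [ln(350/320) + (0.065 + ½·0.14²)·0.3333] / (σ√T) = (0.0896 + 0.0249) / 0.0808 = 1.4171 ≈ 1.42
N(d₁) = N(1.42) = 0.9222
Δ_put = N(d₁) − 1 = 0.9222 − 1 = -0.0778

-0.0778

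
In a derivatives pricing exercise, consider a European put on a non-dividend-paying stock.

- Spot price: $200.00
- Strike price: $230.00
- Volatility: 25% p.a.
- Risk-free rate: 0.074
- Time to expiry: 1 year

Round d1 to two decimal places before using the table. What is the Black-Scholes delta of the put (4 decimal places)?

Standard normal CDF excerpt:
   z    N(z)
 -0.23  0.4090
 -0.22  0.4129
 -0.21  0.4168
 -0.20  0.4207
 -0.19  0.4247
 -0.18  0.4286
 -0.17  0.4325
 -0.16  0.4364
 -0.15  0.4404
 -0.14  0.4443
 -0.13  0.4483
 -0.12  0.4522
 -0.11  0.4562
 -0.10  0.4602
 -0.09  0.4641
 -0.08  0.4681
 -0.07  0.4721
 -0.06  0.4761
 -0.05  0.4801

-0.5557

T = 1;  σ√T = 0.2500
d₁ = [ln(200/230) + (0.074 + 0.25²/2)·1] / 0.2500 = [-0.1398 + 0.1052] / 0.2500 = -0.1380 which rounds to -0.14
N(d₁) = N(-0.14) = 0.4443
Δ_put = N(d₁) − 1 = 0.4443 − 1 = -0.5557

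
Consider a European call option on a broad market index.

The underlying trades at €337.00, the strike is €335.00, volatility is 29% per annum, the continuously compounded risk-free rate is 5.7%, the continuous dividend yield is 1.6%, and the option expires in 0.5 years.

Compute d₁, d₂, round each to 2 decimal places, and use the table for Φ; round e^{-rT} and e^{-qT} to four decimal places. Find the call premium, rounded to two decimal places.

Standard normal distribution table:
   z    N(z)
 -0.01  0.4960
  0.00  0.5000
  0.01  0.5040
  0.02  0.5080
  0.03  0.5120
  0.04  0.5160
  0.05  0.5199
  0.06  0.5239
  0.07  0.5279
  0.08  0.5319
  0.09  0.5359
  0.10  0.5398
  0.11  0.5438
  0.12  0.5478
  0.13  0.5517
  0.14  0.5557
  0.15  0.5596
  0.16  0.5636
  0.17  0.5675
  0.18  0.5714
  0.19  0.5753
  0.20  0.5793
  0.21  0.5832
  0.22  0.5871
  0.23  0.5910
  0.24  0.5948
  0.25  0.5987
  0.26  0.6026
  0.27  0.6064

€30.87

T = 0.5;  σ√T = 0.2051
ln(S/K) + (r − q + σ²/2)T = ln(337/335) + (0.057 − 0.016 + 0.29²/2)·0.5 = 0.0060 + 0.0415 = 0.0475
d₁ = 0.0475 / 0.2051 = 0.2315 which rounds to 0.23
d₂ = d₁ − σ√T = 0.2315 − 0.2051 = 0.0265 which rounds to 0.03
exp(−qT) = exp(−0.016·0.5) = 0.9920;  exp(−rT) = exp(−0.057·0.5) = 0.9719
N(d₁) = N(0.23) = 0.5910;  N(d₂) = N(0.03) = 0.5120
C = 337·0.9920·0.5910 − 335·0.9719·0.5120 = 197.5737 − 166.7003 = 30.8734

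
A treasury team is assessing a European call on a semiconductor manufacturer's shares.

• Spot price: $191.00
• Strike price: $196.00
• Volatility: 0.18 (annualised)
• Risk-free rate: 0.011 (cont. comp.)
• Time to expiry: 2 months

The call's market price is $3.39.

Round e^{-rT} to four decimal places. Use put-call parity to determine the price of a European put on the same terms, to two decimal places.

exp(−rT) = exp(−0.011·0.1667) = 0.9982
Put-call parity: C − P = S − K·e^(−rT) = 191 − 196·0.9982 = 191 − 195.6472 = -4.6472
P = C − (C − P) = 3.39 − (-4.6472) = 8.0372

$8.04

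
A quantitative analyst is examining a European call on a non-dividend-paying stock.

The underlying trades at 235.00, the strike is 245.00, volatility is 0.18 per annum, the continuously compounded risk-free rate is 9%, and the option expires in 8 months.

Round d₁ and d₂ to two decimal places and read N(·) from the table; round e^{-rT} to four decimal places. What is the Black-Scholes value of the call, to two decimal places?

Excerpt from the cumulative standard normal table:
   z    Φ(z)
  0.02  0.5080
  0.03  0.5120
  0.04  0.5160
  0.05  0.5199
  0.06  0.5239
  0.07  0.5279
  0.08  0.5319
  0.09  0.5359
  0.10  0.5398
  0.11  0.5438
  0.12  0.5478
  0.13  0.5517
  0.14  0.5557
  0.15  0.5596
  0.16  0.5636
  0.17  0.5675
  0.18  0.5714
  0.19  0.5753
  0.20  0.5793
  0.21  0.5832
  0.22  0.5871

σ√T = 0.18·√0.6667 = 0.1470
d₁ = [ln(235/245) + (0.09 + 0.18²/2)·0.6667] / 0.1470 = [-0.0417 + 0.0708] / 0.1470 = 0.1982 ≈ 0.20
d₂ = d₁ − σ√T = 0.1982 − 0.1470 = 0.0512 ≈ 0.05
exp(−rT) = exp(−0.09·0.6667) = 0.9418
C = 235·N(0.20) − 245·0.9418·N(0.05) = 235·0.5793 − 245·0.9418·0.5199 = 136.1355 − 119.9622 = 16.1733

16.17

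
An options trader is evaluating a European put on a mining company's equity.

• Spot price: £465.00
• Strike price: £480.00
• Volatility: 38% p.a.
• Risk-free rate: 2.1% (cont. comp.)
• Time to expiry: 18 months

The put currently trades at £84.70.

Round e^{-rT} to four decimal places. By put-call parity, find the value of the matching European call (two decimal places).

£84.58

e^(−rT) = e^(−0.021·1.5) = 0.9690
Put-call parity: C − P = S − K·e^(−rT) = 465 − 480·0.9690 = 465 − 465.1200 = -0.1200
C = P + (C − P) = 84.70 + (-0.1200) = 84.5800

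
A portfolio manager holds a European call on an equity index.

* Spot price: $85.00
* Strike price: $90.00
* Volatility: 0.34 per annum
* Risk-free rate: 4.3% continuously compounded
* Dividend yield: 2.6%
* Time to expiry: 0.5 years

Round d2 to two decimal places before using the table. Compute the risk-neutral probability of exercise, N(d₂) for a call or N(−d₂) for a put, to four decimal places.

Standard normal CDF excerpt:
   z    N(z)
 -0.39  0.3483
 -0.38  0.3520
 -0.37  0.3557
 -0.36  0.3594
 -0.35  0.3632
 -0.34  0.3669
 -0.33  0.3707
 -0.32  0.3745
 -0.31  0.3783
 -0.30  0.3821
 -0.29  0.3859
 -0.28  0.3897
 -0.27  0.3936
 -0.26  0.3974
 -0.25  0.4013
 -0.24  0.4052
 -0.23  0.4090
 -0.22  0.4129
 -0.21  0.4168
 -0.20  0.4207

σ√T = 0.34 × 0.7071 = 0.2404
ln(S/K) + (r − q + σ²/2)T = ln(85/90) + (0.043 − 0.026 + 0.34²/2)·0.5 = -0.0572 + 0.0374 = -0.0198
d₁ = -0.0198 / 0.2404 = -0.0822 ≈ -0.08
d₂ = d₁ − σ√T = -0.0822 − 0.2404 = -0.3226 ≈ -0.32
Risk-neutral Pr[S_T > K] = N(d₂) = N(-0.32) = 0.3745

0.3745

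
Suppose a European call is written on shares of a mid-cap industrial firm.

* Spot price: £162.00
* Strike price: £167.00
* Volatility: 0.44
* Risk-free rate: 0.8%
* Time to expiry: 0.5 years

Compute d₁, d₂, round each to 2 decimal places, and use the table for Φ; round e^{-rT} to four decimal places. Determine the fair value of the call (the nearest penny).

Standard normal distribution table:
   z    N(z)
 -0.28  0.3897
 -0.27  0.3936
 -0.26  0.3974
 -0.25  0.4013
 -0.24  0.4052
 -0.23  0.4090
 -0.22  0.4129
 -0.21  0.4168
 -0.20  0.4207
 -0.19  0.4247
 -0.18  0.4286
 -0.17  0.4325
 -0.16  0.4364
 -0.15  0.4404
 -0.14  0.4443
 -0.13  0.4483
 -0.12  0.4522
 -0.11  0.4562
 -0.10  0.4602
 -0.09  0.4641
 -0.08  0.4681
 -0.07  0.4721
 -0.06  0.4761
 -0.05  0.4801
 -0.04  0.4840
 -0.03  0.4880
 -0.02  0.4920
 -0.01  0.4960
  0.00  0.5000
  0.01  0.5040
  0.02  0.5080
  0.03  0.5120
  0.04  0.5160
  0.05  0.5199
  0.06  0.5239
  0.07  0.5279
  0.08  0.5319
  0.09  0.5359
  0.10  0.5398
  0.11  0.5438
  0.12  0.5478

T = 0.5;  σ√T = 0.3111
d₁ = [ln(162/167) + (0.008 + ½·0.44²)·0.5] / (σ√T) = (-0.0304 + 0.0524) / 0.3111 = 0.0707 ⇒ 0.07
d₂ = 0.0707 − 0.3111 = -0.2404 ⇒ -0.24
exp(−rT) = exp(−0.008·0.5) = 0.9960
N(d₁) = N(0.07) = 0.5279;  N(d₂) = N(-0.24) = 0.4052
C = 162·0.5279 − 167·0.9960·0.4052 = 85.5198 − 67.3977 = 18.1221

£18.12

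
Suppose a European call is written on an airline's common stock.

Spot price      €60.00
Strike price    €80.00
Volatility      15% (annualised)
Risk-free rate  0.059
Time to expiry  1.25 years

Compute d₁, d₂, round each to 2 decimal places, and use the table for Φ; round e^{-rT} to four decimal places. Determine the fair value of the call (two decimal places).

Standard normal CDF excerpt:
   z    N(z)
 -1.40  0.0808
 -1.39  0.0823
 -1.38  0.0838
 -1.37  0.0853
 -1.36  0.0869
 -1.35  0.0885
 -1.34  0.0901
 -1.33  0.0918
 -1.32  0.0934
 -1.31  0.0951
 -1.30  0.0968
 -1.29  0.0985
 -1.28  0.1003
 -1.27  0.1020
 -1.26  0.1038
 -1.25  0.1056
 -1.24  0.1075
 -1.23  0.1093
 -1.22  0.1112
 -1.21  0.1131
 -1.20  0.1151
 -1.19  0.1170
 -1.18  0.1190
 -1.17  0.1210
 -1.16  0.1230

σ√T = 0.15 × 1.1180 = 0.1677
ln(S/K) + (r + σ²/2)T = ln(60/80) + (0.059 + 0.15²/2)·1.25 = -0.2877 + 0.0878 = -0.1999
d₁ = -0.1999 / 0.1677 = -1.1918 which rounds to -1.19
d₂ = d₁ − σ√T = -1.1918 − 0.1677 = -1.3595 which rounds to -1.36
exp(−rT) = exp(−0.059·1.25) = 0.9289
N(d₁) = N(-1.19) = 0.1170;  N(d₂) = N(-1.36) = 0.0869
C = 60·0.1170 − 80·0.9289·0.0869 = 7.0200 − 6.4577 = 0.5623

€0.56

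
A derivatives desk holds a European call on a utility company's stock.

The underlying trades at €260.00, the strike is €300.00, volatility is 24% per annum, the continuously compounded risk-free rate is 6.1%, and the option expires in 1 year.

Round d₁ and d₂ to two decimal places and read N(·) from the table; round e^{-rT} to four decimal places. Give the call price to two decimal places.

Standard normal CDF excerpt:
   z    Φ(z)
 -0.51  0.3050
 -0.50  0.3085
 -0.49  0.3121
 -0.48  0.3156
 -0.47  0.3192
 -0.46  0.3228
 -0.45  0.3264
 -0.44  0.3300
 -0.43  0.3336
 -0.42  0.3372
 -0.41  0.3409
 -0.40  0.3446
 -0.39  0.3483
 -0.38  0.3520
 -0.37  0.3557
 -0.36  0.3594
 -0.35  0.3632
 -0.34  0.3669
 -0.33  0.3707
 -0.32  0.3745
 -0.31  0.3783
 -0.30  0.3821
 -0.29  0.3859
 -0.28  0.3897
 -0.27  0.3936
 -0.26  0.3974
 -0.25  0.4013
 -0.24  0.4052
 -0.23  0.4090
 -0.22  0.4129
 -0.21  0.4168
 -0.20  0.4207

σ√T = 0.24 × 1.0000 = 0.2400
d₁ = [ln(260/300) + (0.061 + ½·0.24²)·1] / (σ√T) = (-0.1431 + 0.0898) / 0.2400 = -0.2221 ≈ -0.22
d₂ = -0.2221 − 0.2400 = -0.4621 ≈ -0.46
e^(−rT) = e^(−0.061·1) = 0.9408
N(d₁) = N(-0.22) = 0.4129;  N(d₂) = N(-0.46) = 0.3228
C = 260·0.4129 − 300·0.9408·0.3228 = 107.3540 − 91.1071 = 16.2469

€16.25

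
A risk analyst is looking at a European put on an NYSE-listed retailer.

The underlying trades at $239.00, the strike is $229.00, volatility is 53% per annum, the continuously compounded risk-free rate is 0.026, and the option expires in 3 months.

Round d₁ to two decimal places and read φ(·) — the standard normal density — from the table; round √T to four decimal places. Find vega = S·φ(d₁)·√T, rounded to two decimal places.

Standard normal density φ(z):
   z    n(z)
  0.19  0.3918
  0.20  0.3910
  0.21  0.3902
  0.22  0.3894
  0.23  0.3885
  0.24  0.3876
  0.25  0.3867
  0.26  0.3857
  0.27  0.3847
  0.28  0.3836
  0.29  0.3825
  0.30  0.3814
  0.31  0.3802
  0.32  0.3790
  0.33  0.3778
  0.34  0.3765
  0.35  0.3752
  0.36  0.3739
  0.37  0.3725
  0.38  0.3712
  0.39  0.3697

T = 0.25;  σ√T = 0.2650
ln(S/K) + (r + σ²/2)T = ln(239/229) + (0.026 + 0.53²/2)·0.25 = 0.0427 + 0.0416 = 0.0844
d₁ = 0.0844 / 0.2650 = 0.3183 → 0.32
√T = √0.25 = 0.5000
φ(d₁) = φ(0.32) = 0.3790
vega = S·φ(d₁)·√T = 239·0.3790·0.5000 = 45.2905

45.29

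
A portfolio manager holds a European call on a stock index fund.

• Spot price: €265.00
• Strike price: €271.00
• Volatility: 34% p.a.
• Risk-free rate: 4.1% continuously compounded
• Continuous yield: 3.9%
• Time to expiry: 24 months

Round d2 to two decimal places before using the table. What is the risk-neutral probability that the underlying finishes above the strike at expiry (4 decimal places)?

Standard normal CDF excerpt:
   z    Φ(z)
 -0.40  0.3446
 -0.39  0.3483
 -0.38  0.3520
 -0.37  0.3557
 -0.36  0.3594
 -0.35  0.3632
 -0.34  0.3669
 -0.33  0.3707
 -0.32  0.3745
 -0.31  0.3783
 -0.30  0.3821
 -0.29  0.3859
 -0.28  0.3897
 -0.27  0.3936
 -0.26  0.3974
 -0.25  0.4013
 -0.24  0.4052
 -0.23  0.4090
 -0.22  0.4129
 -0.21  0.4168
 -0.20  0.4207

0.3897

T = 2;  σ√T = 0.4808
d₁ = [ln(265/271) + (0.041 − 0.039 + 0.34²/2)·2] / 0.4808 = [-0.0224 + 0.1196] / 0.4808 = 0.2022 which rounds to 0.20
d₂ = d₁ − σ√T = 0.2022 − 0.4808 = -0.2787 which rounds to -0.28
Pr(exercise) under Q = N(d₂) = 0.3897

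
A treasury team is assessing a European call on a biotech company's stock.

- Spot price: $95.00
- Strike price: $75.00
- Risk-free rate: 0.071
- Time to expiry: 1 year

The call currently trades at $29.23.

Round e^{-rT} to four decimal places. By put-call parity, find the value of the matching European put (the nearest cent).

$4.09

e^(−rT) = e^(−0.071·1) = 0.9315
Put-call parity: C − P = S − K·e^(−rT) = 95 − 75·0.9315 = 95 − 69.8625 = 25.1375
P = C − (C − P) = 29.23 − (25.1375) = 4.0925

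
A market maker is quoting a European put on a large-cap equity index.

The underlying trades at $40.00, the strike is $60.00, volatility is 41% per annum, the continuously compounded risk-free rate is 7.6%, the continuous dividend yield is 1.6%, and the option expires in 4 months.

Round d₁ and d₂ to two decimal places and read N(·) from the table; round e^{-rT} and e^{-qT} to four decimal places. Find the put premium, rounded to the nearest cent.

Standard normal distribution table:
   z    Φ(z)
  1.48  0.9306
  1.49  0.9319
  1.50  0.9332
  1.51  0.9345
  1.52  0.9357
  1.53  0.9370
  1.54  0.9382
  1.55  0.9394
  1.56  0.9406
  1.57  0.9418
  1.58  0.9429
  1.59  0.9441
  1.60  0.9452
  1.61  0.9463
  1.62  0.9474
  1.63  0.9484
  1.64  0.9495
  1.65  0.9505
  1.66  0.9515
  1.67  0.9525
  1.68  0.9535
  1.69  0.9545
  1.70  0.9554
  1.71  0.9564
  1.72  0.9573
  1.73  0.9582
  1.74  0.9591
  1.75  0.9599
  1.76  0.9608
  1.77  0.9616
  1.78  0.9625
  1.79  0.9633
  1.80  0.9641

σ√T = 0.41 × 0.5774 = 0.2367
d₁ = [ln(40/60) + (0.076 − 0.016 + 0.41²/2)·0.3333] / 0.2367 = [-0.4055 + 0.0480] / 0.2367 = -1.5100 → -1.51
d₂ = d₁ − σ√T = -1.5100 − 0.2367 = -1.7468 → -1.75
exp(−qT) = exp(−0.016·0.3333) = 0.9947;  exp(−rT) = exp(−0.076·0.3333) = 0.9750
N(−d₂) = N(1.75) = 0.9599;  N(−d₁) = N(1.51) = 0.9345
P = 60·0.9750·0.9599 − 40·0.9947·0.9345 = 56.1542 − 37.1819 = 18.9723

$18.97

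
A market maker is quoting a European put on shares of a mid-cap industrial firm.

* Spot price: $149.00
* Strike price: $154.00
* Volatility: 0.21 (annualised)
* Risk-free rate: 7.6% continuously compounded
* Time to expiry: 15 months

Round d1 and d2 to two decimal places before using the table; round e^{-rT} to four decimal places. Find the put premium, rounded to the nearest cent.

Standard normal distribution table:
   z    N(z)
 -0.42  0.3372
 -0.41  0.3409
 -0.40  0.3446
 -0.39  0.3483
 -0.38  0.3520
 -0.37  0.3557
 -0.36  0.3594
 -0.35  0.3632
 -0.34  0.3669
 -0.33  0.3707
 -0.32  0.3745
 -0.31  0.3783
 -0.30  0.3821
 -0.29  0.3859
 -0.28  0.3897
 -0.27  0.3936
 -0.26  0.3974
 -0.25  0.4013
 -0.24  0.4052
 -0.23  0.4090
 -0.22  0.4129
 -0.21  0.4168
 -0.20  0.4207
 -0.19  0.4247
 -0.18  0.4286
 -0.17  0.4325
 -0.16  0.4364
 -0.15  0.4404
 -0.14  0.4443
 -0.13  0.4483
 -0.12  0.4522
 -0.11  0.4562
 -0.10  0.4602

σ√T = 0.21 × 1.1180 = 0.2348
d₁ = [ln(149/154) + (0.076 + 0.21²/2)·1.25] / 0.2348 = [-0.0330 + 0.1226] / 0.2348 = 0.3814 → 0.38
d₂ = d₁ − σ√T = 0.3814 − 0.2348 = 0.1466 → 0.15
e^(−rT) = e^(−0.076·1.25) = 0.9094
N(−d₂) = N(-0.15) = 0.4404;  N(−d₁) = N(-0.38) = 0.3520
P = 154·0.9094·0.4404 − 149·0.3520 = 61.6770 − 52.4480 = 9.2290

$9.23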